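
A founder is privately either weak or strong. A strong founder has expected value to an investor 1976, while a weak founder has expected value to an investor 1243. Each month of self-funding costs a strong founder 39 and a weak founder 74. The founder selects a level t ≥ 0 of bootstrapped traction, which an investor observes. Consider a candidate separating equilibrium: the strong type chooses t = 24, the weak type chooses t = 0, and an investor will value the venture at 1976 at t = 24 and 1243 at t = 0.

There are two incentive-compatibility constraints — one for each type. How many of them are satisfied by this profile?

1

Weak type: stay at 0 → 1243; mimic → 1976 − 74 × 24 = 200. IC holds (1243 ≥ 200).
Strong type: signal → 1976 − 39 × 24 = 1040; deviate to 0 → 1243. IC fails (1040 < 1243).
1 of 2 constraints hold, so this profile is not an equilibrium.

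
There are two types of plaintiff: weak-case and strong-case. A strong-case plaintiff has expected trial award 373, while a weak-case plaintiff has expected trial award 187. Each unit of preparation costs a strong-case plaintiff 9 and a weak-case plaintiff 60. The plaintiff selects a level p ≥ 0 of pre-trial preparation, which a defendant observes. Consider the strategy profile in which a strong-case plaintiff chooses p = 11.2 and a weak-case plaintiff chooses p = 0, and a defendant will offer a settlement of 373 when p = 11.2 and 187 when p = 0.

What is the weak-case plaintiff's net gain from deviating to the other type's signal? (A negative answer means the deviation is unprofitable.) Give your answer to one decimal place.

Playing p = 0 the weak-case plaintiff receives 187.
Deviating to p = 11.2 brings payment 373 at cost 60 × 11.2 = 672, netting -299.
Gain from deviating: -299 − 187 = -486.0.
The gain is negative, so the weak-case type's incentive-compatibility constraint is satisfied.

-486.0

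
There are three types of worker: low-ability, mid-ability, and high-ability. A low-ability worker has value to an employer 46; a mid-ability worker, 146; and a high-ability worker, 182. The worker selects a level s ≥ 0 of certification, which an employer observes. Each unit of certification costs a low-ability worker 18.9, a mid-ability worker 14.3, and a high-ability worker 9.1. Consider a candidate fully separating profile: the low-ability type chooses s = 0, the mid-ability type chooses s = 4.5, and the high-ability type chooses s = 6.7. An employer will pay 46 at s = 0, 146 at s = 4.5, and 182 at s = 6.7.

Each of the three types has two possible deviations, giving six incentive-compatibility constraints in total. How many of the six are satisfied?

Low-ability (own payoff 46): to s=4.5 gives 146 − 18.9×4.5 = 60.95 → profitable ✗; to s=6.7 gives 182 − 18.9×6.7 = 55.37 → profitable ✗.
Mid-ability (own payoff 146 − 14.3×4.5 = 81.65): to s=0 gives 46 → no gain ✓; to s=6.7 gives 182 − 14.3×6.7 = 86.19 → profitable ✗.
High-ability (own payoff 182 − 9.1×6.7 = 121.03): to s=0 gives 46 → no gain ✓; to s=4.5 gives 146 − 9.1×4.5 = 105.05 → no gain ✓.
3 of the 6 constraints hold; not an equilibrium.

3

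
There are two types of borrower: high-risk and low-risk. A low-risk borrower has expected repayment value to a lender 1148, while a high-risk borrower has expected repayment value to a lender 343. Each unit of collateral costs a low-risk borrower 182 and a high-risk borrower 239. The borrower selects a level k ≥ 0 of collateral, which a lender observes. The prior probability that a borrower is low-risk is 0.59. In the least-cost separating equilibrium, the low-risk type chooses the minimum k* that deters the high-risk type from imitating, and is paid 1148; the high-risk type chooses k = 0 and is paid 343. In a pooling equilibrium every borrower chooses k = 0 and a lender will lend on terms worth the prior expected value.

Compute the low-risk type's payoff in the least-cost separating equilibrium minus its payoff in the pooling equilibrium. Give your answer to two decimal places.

Least-cost separating signal: k* solves 343 = 1148 − 239·k*, so k* = (1148 − 343)/239 ≈ 3.3682.
Low-risk type's separating payoff: 1148 − 182 × k* = 1148 − 182 × (1148 − 343)/239 = 1148 − 146510/239 ≈ 534.9874.
Pooling payoff: 0.59 × 1148 + 0.41 × 343 = 817.95.
Difference: 534.9874 − 817.95 = -282.9626, i.e. -282.96 to two decimal places.
The low-risk type would prefer the pooling outcome.

-282.96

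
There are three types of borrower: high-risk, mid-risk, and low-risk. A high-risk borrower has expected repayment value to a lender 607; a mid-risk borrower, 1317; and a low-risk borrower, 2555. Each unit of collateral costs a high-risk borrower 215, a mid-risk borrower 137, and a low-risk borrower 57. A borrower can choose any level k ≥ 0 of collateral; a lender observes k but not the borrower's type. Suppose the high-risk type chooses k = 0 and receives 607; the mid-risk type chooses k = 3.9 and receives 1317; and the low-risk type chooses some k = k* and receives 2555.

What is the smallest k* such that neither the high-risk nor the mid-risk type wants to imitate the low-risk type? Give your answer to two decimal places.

Mid-risk type (on-path payoff 1317 − 137×3.9 = 782.7) won't mimic when 782.7 ≥ 2555 − 137·k*, i.e. k* ≥ 12.94.
High-risk type (on-path payoff 607) won't mimic when 607 ≥ 2555 − 215·k*, i.e. k* ≥ 9.06.
Both must hold, so k* = max(9.06, 12.94) = 12.94. The mid-risk type's constraint binds.

12.94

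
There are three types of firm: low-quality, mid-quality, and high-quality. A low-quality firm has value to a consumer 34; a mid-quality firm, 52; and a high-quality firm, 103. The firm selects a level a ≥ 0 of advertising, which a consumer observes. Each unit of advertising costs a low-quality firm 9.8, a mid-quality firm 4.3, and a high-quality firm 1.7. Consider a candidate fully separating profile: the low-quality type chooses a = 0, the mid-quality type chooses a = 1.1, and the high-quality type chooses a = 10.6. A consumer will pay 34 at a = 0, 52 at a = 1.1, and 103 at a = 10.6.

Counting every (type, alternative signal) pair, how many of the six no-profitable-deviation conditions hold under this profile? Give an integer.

Mid-quality (own payoff 52 − 4.3×1.1 = 47.27): to a=0 gives 34 → no gain ✓; to a=10.6 gives 103 − 4.3×10.6 = 57.42 → profitable ✗.
Low-quality (own payoff 34): to a=1.1 gives 52 − 9.8×1.1 = 41.22 → profitable ✗; to a=10.6 gives 103 − 9.8×10.6 = -0.88 → no gain ✓.
High-quality (own payoff 103 − 1.7×10.6 = 84.98): to a=0 gives 34 → no gain ✓; to a=1.1 gives 52 − 1.7×1.1 = 50.13 → no gain ✓.
4 of the 6 constraints hold; not an equilibrium.

4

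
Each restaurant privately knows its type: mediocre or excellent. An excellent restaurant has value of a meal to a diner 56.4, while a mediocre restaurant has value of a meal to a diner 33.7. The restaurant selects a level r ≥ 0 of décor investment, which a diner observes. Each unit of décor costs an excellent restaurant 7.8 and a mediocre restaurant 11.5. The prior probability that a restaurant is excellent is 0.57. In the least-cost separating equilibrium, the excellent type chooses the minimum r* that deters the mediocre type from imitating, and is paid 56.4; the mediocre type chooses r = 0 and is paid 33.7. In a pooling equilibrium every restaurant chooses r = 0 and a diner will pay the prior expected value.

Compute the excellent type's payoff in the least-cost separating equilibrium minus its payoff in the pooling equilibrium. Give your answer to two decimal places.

Least-cost separating signal: r* solves 33.7 = 56.4 − 11.5·r*, so r* = (56.4 − 33.7)/11.5 ≈ 1.9739.
Excellent type's separating payoff: 56.4 − 7.8 × r* = 56.4 − 7.8 × (56.4 − 33.7)/11.5 = 56.4 − 177.06/11.5 ≈ 41.0035.
Pooling payoff: 0.57 × 56.4 + 0.43 × 33.7 = 46.639.
Difference: 41.0035 − 46.639 = -5.6355, i.e. -5.64 to two decimal places.
The excellent type would prefer the pooling outcome.

-5.64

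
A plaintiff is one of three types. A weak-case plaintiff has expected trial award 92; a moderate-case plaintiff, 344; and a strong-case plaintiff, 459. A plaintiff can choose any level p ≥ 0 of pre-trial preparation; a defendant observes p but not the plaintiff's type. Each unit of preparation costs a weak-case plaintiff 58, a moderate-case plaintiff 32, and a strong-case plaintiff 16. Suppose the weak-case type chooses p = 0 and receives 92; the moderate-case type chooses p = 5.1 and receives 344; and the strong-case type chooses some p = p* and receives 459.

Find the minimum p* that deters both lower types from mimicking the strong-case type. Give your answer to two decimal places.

8.69

Moderate-case type (on-path payoff 344 − 32×5.1 = 180.8) won't mimic when 180.8 ≥ 459 − 32·p*, i.e. p* ≥ 8.69.
Weak-case type (on-path payoff 92) won't mimic when 92 ≥ 459 − 58·p*, i.e. p* ≥ 6.33.
Both must hold, so p* = max(6.33, 8.69) = 8.69. The moderate-case type's constraint binds.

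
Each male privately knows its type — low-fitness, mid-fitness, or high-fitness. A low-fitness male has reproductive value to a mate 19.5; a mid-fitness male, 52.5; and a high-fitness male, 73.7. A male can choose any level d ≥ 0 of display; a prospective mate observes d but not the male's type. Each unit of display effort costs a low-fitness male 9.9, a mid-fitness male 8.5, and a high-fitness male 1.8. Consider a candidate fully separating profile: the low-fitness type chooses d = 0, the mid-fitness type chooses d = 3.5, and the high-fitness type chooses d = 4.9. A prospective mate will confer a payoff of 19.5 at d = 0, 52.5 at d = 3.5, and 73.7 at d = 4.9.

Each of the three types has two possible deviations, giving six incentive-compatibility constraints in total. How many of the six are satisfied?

Low-fitness (own payoff 19.5): to d=3.5 gives 52.5 − 9.9×3.5 = 17.85 → no gain ✓; to d=4.9 gives 73.7 − 9.9×4.9 = 25.19 → profitable ✗.
Mid-fitness (own payoff 52.5 − 8.5×3.5 = 22.75): to d=0 gives 19.5 → no gain ✓; to d=4.9 gives 73.7 − 8.5×4.9 = 32.05 → profitable ✗.
High-fitness (own payoff 73.7 − 1.8×4.9 = 64.88): to d=0 gives 19.5 → no gain ✓; to d=3.5 gives 52.5 − 1.8×3.5 = 46.2 → no gain ✓.
4 of the 6 constraints hold; not an equilibrium.

4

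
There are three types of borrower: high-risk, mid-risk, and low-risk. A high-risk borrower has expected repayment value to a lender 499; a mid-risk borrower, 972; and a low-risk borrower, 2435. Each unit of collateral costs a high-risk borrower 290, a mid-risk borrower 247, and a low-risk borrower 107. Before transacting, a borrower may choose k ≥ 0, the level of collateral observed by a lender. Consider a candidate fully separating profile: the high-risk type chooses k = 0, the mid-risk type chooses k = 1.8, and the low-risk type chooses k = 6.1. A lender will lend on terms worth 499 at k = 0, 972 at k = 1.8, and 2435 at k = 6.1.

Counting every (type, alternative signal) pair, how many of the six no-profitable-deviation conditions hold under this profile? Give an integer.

4

High-risk (own payoff 499): to k=1.8 gives 972 − 290×1.8 = 450 → no gain ✓; to k=6.1 gives 2435 − 290×6.1 = 666 → profitable ✗.
Low-risk (own payoff 2435 − 107×6.1 = 1782.3): to k=0 gives 499 → no gain ✓; to k=1.8 gives 972 − 107×1.8 = 779.4 → no gain ✓.
Mid-risk (own payoff 972 − 247×1.8 = 527.4): to k=0 gives 499 → no gain ✓; to k=6.1 gives 2435 − 247×6.1 = 928.3 → profitable ✗.
4 of the 6 constraints hold; not an equilibrium.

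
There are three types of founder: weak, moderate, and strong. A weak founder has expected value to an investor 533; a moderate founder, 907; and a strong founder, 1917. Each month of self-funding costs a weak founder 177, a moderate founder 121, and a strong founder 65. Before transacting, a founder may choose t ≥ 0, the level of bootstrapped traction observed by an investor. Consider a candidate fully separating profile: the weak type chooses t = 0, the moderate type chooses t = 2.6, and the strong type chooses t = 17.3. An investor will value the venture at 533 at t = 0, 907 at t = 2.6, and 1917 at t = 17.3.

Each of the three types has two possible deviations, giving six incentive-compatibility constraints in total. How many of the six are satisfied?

Strong (own payoff 1917 − 65×17.3 = 792.5): to t=0 gives 533 → no gain ✓; to t=2.6 gives 907 − 65×2.6 = 738 → no gain ✓.
Moderate (own payoff 907 − 121×2.6 = 592.4): to t=0 gives 533 → no gain ✓; to t=17.3 gives 1917 − 121×17.3 = -176.3 → no gain ✓.
Weak (own payoff 533): to t=2.6 gives 907 − 177×2.6 = 446.8 → no gain ✓; to t=17.3 gives 1917 − 177×17.3 = -1145.1 → no gain ✓.
6 of the 6 constraints hold; this profile is a separating equilibrium.

6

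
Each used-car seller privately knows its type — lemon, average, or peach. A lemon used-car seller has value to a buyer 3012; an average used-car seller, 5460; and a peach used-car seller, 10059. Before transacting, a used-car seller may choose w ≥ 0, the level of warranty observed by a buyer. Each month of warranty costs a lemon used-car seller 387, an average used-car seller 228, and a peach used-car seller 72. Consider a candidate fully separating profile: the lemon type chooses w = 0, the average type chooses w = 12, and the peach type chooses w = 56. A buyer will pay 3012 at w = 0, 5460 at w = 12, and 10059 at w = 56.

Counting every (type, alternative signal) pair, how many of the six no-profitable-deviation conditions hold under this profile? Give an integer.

Peach (own payoff 10059 − 72×56 = 6027): to w=0 gives 3012 → no gain ✓; to w=12 gives 5460 − 72×12 = 4596 → no gain ✓.
Average (own payoff 5460 − 228×12 = 2724): to w=0 gives 3012 → profitable ✗; to w=56 gives 10059 − 228×56 = -2709 → no gain ✓.
Lemon (own payoff 3012): to w=12 gives 5460 − 387×12 = 816 → no gain ✓; to w=56 gives 10059 − 387×56 = -11613 → no gain ✓.
5 of the 6 constraints hold; not an equilibrium.

5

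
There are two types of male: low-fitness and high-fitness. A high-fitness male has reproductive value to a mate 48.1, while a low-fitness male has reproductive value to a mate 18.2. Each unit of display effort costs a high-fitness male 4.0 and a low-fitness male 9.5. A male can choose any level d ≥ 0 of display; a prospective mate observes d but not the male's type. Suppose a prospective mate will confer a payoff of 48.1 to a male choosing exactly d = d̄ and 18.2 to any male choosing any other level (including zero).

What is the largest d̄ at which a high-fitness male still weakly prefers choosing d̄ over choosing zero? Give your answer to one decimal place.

Choosing d̄ yields the high-fitness type 48.1 − 4.0·d̄; choosing zero yields 18.2.
The high-fitness type is indifferent at 48.1 − 4.0·d̄ = 18.2, i.e. d̄ = (48.1 − 18.2) / 4.0 ≈ 7.5.
For any d̄ above 7.5 the high-fitness type would rather pool at zero, so separation collapses.

7.5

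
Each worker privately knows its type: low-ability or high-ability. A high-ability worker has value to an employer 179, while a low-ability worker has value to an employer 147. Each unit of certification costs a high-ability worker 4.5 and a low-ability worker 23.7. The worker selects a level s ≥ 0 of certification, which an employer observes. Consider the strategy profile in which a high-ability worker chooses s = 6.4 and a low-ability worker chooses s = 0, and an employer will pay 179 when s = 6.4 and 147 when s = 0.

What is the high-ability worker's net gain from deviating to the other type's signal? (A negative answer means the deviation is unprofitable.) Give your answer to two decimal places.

Playing s = 6.4 the high-ability worker receives 179 − 4.5 × 6.4 = 150.2.
Deviating to s = 0 yields 147 instead.
Gain from deviating: 147 − 150.2 = -3.20.
The gain is negative, so the high-ability type's incentive-compatibility constraint is satisfied.

-3.20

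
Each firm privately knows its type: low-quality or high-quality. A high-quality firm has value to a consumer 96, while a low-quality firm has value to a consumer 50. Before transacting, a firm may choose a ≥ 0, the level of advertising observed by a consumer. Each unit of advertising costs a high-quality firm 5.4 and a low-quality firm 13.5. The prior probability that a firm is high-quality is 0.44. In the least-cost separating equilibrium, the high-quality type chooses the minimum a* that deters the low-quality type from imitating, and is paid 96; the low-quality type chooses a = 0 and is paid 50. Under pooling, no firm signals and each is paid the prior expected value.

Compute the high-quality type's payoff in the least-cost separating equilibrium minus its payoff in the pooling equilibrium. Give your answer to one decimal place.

7.4

Least-cost separating signal: a* solves 50 = 96 − 13.5·a*, so a* = (96 − 50)/13.5 ≈ 3.4074.
High-quality type's separating payoff: 96 − 5.4 × a* = 96 − 5.4 × (96 − 50)/13.5 = 96 − 248.4/13.5 = 77.6.
Pooling payoff: 0.44 × 96 + 0.56 × 50 = 70.24.
Difference: 77.6 − 70.24 = 7.36, i.e. 7.4 to one decimal place.
The high-quality type prefers to separate.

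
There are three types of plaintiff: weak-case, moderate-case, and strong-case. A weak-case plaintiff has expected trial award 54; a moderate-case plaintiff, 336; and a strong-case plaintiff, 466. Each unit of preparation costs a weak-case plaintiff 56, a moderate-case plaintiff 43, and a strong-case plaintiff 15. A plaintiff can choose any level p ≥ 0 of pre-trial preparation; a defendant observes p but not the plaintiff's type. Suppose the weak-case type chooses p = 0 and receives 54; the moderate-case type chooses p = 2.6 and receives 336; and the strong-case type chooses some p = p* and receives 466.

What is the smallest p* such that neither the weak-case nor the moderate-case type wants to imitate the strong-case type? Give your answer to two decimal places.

7.36

Moderate-case type (on-path payoff 336 − 43×2.6 = 224.2) won't mimic when 224.2 ≥ 466 − 43·p*, i.e. p* ≥ 5.62.
Weak-case type (on-path payoff 54) won't mimic when 54 ≥ 466 − 56·p*, i.e. p* ≥ 7.36.
Both must hold, so p* = max(7.36, 5.62) = 7.36. The weak-case type's constraint binds.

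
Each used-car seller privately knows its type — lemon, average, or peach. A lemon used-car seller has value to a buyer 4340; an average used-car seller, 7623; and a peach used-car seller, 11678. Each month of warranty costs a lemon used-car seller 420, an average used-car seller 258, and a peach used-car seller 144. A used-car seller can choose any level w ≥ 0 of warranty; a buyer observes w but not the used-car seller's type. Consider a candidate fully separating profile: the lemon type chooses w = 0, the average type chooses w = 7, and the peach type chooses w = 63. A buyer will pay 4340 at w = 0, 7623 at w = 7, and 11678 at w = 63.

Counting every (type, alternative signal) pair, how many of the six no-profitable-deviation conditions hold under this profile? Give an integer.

Peach (own payoff 11678 − 144×63 = 2606): to w=0 gives 4340 → profitable ✗; to w=7 gives 7623 − 144×7 = 6615 → profitable ✗.
Average (own payoff 7623 − 258×7 = 5817): to w=0 gives 4340 → no gain ✓; to w=63 gives 11678 − 258×63 = -4576 → no gain ✓.
Lemon (own payoff 4340): to w=7 gives 7623 − 420×7 = 4683 → profitable ✗; to w=63 gives 11678 − 420×63 = -14782 → no gain ✓.
3 of the 6 constraints hold; not an equilibrium.

3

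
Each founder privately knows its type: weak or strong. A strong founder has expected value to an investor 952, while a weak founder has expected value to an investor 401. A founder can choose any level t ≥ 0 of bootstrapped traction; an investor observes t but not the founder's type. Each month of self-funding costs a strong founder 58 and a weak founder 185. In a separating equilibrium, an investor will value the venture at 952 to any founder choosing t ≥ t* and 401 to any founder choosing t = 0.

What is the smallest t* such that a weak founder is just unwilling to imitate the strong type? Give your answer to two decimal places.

2.98

A weak founder choosing t = 0 receives 401.
Imitating at t* instead would pay 952 at cost 185·t*, netting 952 − 185·t*.
Indifference: 401 = 952 − 185·t*, so t* = (952 − 401) / 185 ≈ 2.98.
At t* the weak type's incentive constraint just binds; the strong type strictly prefers t* since its per-unit cost is lower.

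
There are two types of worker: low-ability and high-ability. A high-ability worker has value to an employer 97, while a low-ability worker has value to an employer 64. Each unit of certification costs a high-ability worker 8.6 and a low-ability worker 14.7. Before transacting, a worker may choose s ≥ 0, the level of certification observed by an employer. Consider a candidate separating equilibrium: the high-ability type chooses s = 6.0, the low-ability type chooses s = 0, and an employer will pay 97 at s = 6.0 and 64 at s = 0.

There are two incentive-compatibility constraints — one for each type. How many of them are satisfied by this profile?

1

High-ability type: signal → 97 − 8.6 × 6.0 = 45.4; deviate to 0 → 64. IC fails (45.4 < 64).
Low-ability type: stay at 0 → 64; mimic → 97 − 14.7 × 6.0 = 8.8. IC holds (64 ≥ 8.8).
1 of 2 constraints hold, so this profile is not an equilibrium.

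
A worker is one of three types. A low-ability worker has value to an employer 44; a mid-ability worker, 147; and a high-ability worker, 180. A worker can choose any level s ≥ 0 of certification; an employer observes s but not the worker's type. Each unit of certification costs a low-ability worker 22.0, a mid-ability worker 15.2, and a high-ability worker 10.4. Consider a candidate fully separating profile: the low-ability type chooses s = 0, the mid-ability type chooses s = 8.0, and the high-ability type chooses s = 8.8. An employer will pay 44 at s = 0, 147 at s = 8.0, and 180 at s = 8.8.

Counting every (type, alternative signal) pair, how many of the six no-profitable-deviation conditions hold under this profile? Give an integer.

4

High-ability (own payoff 180 − 10.4×8.8 = 88.48): to s=0 gives 44 → no gain ✓; to s=8.0 gives 147 − 10.4×8.0 = 63.8 → no gain ✓.
Low-ability (own payoff 44): to s=8.0 gives 147 − 22.0×8.0 = -29 → no gain ✓; to s=8.8 gives 180 − 22.0×8.8 = -13.6 → no gain ✓.
Mid-ability (own payoff 147 − 15.2×8.0 = 25.4): to s=0 gives 44 → profitable ✗; to s=8.8 gives 180 − 15.2×8.8 = 46.24 → profitable ✗.
4 of the 6 constraints hold; not an equilibrium.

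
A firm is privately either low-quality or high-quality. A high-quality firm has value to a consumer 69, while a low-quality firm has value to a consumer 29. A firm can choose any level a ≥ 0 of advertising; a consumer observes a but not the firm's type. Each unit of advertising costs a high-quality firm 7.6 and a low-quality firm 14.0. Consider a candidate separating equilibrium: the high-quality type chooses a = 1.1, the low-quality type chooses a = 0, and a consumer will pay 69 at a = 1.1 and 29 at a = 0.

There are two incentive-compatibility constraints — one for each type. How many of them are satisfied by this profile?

High-quality type: signal → 69 − 7.6 × 1.1 = 60.64; deviate to 0 → 29. IC holds (60.64 ≥ 29).
Low-quality type: stay at 0 → 29; mimic → 69 − 14.0 × 1.1 = 53.6. IC fails (29 < 53.6).
1 of 2 constraints hold, so this profile is not an equilibrium.

1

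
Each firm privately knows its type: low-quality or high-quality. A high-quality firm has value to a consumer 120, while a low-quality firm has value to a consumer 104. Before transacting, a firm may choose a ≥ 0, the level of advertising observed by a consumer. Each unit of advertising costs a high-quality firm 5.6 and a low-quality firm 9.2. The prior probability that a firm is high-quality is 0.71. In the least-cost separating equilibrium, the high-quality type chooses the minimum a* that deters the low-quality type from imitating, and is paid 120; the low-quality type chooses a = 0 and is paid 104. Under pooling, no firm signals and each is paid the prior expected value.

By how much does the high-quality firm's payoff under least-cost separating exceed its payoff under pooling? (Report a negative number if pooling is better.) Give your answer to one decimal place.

Least-cost separating signal: a* solves 104 = 120 − 9.2·a*, so a* = (120 − 104)/9.2 ≈ 1.7391.
High-quality type's separating payoff: 120 − 5.6 × a* = 120 − 5.6 × (120 − 104)/9.2 = 120 − 89.6/9.2 ≈ 110.261.
Pooling payoff: 0.71 × 120 + 0.29 × 104 = 115.36.
Difference: 110.261 − 115.36 = -5.099, i.e. -5.1 to one decimal place.
The high-quality type would prefer the pooling outcome.

-5.1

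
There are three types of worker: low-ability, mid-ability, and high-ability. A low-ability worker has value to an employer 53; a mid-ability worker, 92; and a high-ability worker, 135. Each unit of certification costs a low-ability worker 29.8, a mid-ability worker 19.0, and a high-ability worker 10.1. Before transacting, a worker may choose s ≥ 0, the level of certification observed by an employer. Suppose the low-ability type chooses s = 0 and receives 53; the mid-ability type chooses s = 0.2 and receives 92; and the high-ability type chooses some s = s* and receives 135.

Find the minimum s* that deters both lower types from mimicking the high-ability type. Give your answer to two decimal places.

2.75

Mid-ability type (on-path payoff 92 − 19.0×0.2 = 88.2) won't mimic when 88.2 ≥ 135 − 19.0·s*, i.e. s* ≥ 2.46.
Low-ability type (on-path payoff 53) won't mimic when 53 ≥ 135 − 29.8·s*, i.e. s* ≥ 2.75.
Both must hold, so s* = max(2.75, 2.46) = 2.75. The low-ability type's constraint binds.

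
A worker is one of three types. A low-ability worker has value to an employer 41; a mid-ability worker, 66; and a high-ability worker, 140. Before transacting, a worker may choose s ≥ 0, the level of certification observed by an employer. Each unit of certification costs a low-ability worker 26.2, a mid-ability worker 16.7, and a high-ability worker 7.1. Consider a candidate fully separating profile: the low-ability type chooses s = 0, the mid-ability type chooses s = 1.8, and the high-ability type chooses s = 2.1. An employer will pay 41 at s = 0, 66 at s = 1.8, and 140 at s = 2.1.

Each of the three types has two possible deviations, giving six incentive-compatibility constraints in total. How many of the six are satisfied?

High-ability (own payoff 140 − 7.1×2.1 = 125.09): to s=0 gives 41 → no gain ✓; to s=1.8 gives 66 − 7.1×1.8 = 53.22 → no gain ✓.
Mid-ability (own payoff 66 − 16.7×1.8 = 35.94): to s=0 gives 41 → profitable ✗; to s=2.1 gives 140 − 16.7×2.1 = 104.93 → profitable ✗.
Low-ability (own payoff 41): to s=1.8 gives 66 − 26.2×1.8 = 18.84 → no gain ✓; to s=2.1 gives 140 − 26.2×2.1 = 84.98 → profitable ✗.
3 of the 6 constraints hold; not an equilibrium.

3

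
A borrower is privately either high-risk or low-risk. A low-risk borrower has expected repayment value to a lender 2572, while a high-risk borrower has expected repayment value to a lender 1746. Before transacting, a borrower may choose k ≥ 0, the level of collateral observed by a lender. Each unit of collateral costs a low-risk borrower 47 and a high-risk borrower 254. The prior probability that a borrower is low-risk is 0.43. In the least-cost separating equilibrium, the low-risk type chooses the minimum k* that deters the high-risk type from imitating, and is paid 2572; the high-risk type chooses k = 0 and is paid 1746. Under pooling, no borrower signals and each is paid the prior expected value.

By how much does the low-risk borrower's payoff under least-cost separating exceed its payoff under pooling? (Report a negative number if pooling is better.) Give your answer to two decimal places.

Least-cost separating signal: k* solves 1746 = 2572 − 254·k*, so k* = (2572 − 1746)/254 ≈ 3.2520.
Low-risk type's separating payoff: 2572 − 47 × k* = 2572 − 47 × (2572 − 1746)/254 = 2572 − 38822/254 ≈ 2419.1575.
Pooling payoff: 0.43 × 2572 + 0.57 × 1746 = 2101.18.
Difference: 2419.1575 − 2101.18 = 317.9775, i.e. 317.98 to two decimal places.
The low-risk type prefers to separate.

317.98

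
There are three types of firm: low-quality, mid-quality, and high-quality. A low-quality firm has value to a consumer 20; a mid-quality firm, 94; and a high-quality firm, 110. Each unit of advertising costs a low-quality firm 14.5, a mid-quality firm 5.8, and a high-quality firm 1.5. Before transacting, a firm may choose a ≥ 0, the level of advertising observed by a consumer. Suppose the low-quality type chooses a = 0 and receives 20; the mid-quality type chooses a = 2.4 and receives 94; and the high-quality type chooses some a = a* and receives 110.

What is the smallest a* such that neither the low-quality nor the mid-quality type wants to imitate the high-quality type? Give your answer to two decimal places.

6.21

Mid-quality type (on-path payoff 94 − 5.8×2.4 = 80.08) won't mimic when 80.08 ≥ 110 − 5.8·a*, i.e. a* ≥ 5.16.
Low-quality type (on-path payoff 20) won't mimic when 20 ≥ 110 − 14.5·a*, i.e. a* ≥ 6.21.
Both must hold, so a* = max(6.21, 5.16) = 6.21. The low-quality type's constraint binds.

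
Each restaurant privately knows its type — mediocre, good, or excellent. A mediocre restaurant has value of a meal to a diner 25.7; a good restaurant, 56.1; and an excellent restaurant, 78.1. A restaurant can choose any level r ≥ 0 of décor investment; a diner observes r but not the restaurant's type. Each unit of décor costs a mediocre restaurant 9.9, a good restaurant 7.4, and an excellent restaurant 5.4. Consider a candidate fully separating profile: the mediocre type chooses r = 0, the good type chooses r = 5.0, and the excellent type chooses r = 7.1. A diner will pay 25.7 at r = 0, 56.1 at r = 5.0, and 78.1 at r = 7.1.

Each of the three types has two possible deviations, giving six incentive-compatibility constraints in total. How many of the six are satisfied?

Excellent (own payoff 78.1 − 5.4×7.1 = 39.76): to r=0 gives 25.7 → no gain ✓; to r=5.0 gives 56.1 − 5.4×5.0 = 29.1 → no gain ✓.
Good (own payoff 56.1 − 7.4×5.0 = 19.1): to r=0 gives 25.7 → profitable ✗; to r=7.1 gives 78.1 − 7.4×7.1 = 25.56 → profitable ✗.
Mediocre (own payoff 25.7): to r=5.0 gives 56.1 − 9.9×5.0 = 6.6 → no gain ✓; to r=7.1 gives 78.1 − 9.9×7.1 = 7.81 → no gain ✓.
4 of the 6 constraints hold; not an equilibrium.

4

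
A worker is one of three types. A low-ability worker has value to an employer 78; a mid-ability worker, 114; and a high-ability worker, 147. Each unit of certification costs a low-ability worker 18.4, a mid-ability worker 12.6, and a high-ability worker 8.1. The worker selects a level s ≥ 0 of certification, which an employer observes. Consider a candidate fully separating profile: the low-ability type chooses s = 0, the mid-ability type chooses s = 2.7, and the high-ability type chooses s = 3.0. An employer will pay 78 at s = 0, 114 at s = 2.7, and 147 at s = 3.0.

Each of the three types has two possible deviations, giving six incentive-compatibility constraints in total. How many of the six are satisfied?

Mid-ability (own payoff 114 − 12.6×2.7 = 79.98): to s=0 gives 78 → no gain ✓; to s=3.0 gives 147 − 12.6×3.0 = 109.2 → profitable ✗.
High-ability (own payoff 147 − 8.1×3.0 = 122.7): to s=0 gives 78 → no gain ✓; to s=2.7 gives 114 − 8.1×2.7 = 92.13 → no gain ✓.
Low-ability (own payoff 78): to s=2.7 gives 114 − 18.4×2.7 = 64.32 → no gain ✓; to s=3.0 gives 147 − 18.4×3.0 = 91.8 → profitable ✗.
4 of the 6 constraints hold; not an equilibrium.

4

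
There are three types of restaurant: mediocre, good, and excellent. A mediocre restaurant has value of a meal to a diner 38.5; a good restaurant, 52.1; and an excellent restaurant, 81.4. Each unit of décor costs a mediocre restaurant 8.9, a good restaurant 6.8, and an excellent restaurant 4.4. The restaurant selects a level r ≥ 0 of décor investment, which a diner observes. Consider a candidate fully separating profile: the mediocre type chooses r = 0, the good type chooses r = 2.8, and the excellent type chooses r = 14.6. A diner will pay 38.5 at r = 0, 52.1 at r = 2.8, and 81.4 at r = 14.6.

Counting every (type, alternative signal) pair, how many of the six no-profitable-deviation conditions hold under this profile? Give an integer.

Excellent (own payoff 81.4 − 4.4×14.6 = 17.16): to r=0 gives 38.5 → profitable ✗; to r=2.8 gives 52.1 − 4.4×2.8 = 39.78 → profitable ✗.
Good (own payoff 52.1 − 6.8×2.8 = 33.06): to r=0 gives 38.5 → profitable ✗; to r=14.6 gives 81.4 − 6.8×14.6 = -17.88 → no gain ✓.
Mediocre (own payoff 38.5): to r=2.8 gives 52.1 − 8.9×2.8 = 27.18 → no gain ✓; to r=14.6 gives 81.4 − 8.9×14.6 = -48.54 → no gain ✓.
3 of the 6 constraints hold; not an equilibrium.

3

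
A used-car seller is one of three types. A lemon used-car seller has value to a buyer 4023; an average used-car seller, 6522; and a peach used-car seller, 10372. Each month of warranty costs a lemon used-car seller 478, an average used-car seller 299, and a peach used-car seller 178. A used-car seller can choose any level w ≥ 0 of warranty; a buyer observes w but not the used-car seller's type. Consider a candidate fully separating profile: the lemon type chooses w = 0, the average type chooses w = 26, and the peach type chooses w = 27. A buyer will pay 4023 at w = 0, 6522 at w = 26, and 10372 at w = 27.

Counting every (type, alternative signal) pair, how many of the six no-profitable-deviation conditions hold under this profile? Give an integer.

Average (own payoff 6522 − 299×26 = -1252): to w=0 gives 4023 → profitable ✗; to w=27 gives 10372 − 299×27 = 2299 → profitable ✗.
Lemon (own payoff 4023): to w=26 gives 6522 − 478×26 = -5906 → no gain ✓; to w=27 gives 10372 − 478×27 = -2534 → no gain ✓.
Peach (own payoff 10372 − 178×27 = 5566): to w=0 gives 4023 → no gain ✓; to w=26 gives 6522 − 178×26 = 1894 → no gain ✓.
4 of the 6 constraints hold; not an equilibrium.

4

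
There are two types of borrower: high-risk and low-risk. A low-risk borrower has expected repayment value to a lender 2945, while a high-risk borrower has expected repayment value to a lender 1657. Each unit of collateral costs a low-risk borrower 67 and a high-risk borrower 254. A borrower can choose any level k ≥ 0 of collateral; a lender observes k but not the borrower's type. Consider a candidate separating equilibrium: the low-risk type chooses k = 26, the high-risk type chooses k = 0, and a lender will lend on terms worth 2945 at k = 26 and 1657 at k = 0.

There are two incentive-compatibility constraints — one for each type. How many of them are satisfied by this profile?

1

Low-risk type: signal → 2945 − 67 × 26 = 1203; deviate to 0 → 1657. IC fails (1203 < 1657).
High-risk type: stay at 0 → 1657; mimic → 2945 − 254 × 26 = -3659. IC holds (1657 ≥ -3659).
1 of 2 constraints hold, so this profile is not an equilibrium.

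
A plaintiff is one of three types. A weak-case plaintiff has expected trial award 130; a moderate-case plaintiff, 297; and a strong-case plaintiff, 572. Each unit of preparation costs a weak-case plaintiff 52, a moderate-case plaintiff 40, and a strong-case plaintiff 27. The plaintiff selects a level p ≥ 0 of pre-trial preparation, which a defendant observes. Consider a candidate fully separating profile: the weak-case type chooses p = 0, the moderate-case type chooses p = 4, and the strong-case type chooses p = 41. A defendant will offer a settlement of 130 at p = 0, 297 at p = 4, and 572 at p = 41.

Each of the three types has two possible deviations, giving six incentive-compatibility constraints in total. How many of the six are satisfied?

4

Moderate-case (own payoff 297 − 40×4 = 137): to p=0 gives 130 → no gain ✓; to p=41 gives 572 − 40×41 = -1068 → no gain ✓.
Strong-case (own payoff 572 − 27×41 = -535): to p=0 gives 130 → profitable ✗; to p=4 gives 297 − 27×4 = 189 → profitable ✗.
Weak-case (own payoff 130): to p=4 gives 297 − 52×4 = 89 → no gain ✓; to p=41 gives 572 − 52×41 = -1560 → no gain ✓.
4 of the 6 constraints hold; not an equilibrium.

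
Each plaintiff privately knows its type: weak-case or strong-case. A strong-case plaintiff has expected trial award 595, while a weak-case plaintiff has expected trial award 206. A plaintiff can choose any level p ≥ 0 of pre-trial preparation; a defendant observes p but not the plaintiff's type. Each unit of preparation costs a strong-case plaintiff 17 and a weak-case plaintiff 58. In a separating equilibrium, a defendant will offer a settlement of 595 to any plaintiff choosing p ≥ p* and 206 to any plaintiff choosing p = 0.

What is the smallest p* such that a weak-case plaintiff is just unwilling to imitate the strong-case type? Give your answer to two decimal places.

6.71

A weak-case plaintiff choosing p = 0 receives 206.
Imitating at p* instead would pay 595 at cost 58·p*, netting 595 − 58·p*.
Indifference: 206 = 595 − 58·p*, so p* = (595 − 206) / 58 ≈ 6.71.
At p* the weak-case type's incentive constraint just binds; the strong-case type strictly prefers p* since its per-unit cost is lower.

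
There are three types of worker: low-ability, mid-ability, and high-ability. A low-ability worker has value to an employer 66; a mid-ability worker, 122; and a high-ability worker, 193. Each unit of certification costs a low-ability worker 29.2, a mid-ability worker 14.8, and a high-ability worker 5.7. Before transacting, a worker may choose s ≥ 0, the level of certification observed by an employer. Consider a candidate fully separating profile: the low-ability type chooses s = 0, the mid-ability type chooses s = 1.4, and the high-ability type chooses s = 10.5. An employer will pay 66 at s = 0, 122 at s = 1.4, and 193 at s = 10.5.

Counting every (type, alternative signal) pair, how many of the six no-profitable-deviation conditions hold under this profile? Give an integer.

Low-ability (own payoff 66): to s=1.4 gives 122 − 29.2×1.4 = 81.12 → profitable ✗; to s=10.5 gives 193 − 29.2×10.5 = -113.6 → no gain ✓.
Mid-ability (own payoff 122 − 14.8×1.4 = 101.28): to s=0 gives 66 → no gain ✓; to s=10.5 gives 193 − 14.8×10.5 = 37.6 → no gain ✓.
High-ability (own payoff 193 − 5.7×10.5 = 133.15): to s=0 gives 66 → no gain ✓; to s=1.4 gives 122 − 5.7×1.4 = 114.02 → no gain ✓.
5 of the 6 constraints hold; not an equilibrium.

5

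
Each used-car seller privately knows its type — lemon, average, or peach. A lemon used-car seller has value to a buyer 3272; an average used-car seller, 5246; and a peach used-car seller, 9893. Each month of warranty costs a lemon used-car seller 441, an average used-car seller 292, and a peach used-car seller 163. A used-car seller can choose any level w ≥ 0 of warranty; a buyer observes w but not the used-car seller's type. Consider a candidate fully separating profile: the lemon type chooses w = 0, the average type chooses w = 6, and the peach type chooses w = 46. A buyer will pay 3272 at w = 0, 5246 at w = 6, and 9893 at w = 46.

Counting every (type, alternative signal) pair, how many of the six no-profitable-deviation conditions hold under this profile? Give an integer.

Lemon (own payoff 3272): to w=6 gives 5246 − 441×6 = 2600 → no gain ✓; to w=46 gives 9893 − 441×46 = -10393 → no gain ✓.
Peach (own payoff 9893 − 163×46 = 2395): to w=0 gives 3272 → profitable ✗; to w=6 gives 5246 − 163×6 = 4268 → profitable ✗.
Average (own payoff 5246 − 292×6 = 3494): to w=0 gives 3272 → no gain ✓; to w=46 gives 9893 − 292×46 = -3539 → no gain ✓.
4 of the 6 constraints hold; not an equilibrium.

4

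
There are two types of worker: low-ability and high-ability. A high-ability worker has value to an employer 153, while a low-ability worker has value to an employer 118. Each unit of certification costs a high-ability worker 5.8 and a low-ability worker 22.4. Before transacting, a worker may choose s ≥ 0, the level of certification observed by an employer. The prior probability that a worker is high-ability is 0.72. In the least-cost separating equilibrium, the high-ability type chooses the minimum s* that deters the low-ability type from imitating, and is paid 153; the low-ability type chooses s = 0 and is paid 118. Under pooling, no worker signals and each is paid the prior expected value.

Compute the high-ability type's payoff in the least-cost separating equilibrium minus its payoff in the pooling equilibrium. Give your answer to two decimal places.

Least-cost separating signal: s* solves 118 = 153 − 22.4·s*, so s* = (153 − 118)/22.4 = 1.5625.
High-ability type's separating payoff: 153 − 5.8 × s* = 153 − 5.8 × (153 − 118)/22.4 = 153 − 203/22.4 = 143.9375.
Pooling payoff: 0.72 × 153 + 0.28 × 118 = 143.2.
Difference: 143.9375 − 143.2 = 0.7375, i.e. 0.74 to two decimal places.
The high-ability type prefers to separate.

0.74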